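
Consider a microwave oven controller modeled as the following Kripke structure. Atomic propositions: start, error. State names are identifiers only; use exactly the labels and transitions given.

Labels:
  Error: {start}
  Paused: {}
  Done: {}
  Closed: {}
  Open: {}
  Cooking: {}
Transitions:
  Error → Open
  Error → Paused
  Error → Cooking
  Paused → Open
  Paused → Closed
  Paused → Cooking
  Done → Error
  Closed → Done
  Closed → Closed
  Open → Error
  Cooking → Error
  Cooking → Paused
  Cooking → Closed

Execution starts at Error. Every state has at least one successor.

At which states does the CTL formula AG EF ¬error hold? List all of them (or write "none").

{Error, Paused, Done, Closed, Open, Cooking}

States satisfying EF ¬error: {Error, Paused, Done, Closed, Open, Cooking}.
States satisfying AG EF ¬error: {Error, Paused, Done, Closed, Open, Cooking}.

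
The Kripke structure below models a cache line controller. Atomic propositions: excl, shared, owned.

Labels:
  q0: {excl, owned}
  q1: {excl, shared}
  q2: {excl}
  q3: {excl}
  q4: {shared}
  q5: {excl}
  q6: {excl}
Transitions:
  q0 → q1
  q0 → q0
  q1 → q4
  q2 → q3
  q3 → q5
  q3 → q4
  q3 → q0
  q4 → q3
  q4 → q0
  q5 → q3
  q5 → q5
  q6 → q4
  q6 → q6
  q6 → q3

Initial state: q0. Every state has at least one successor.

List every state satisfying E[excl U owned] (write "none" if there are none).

States satisfying excl: {q0, q1, q2, q3, q5, q6}.
States satisfying owned: {q0}.
States satisfying E[excl U owned]: {q0, q2, q3, q5, q6}.

{q0, q2, q3, q5, q6}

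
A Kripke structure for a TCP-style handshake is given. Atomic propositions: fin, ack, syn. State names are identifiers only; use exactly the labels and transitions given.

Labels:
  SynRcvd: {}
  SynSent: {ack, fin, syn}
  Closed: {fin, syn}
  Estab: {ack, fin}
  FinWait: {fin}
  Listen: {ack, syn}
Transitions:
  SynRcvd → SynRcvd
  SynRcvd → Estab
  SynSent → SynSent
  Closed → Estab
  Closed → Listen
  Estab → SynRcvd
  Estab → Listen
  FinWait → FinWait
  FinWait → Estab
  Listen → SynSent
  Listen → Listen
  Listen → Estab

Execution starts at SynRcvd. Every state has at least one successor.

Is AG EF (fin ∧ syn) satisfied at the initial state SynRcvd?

Yes

States satisfying EF (fin ∧ syn): {SynRcvd, SynSent, Closed, Estab, FinWait, Listen}.
States satisfying AG EF (fin ∧ syn): {SynRcvd, SynSent, Closed, Estab, FinWait, Listen}.
Every state reachable from SynRcvd satisfies EF (fin ∧ syn).
SynRcvd ∈ Sat(AG EF (fin ∧ syn)).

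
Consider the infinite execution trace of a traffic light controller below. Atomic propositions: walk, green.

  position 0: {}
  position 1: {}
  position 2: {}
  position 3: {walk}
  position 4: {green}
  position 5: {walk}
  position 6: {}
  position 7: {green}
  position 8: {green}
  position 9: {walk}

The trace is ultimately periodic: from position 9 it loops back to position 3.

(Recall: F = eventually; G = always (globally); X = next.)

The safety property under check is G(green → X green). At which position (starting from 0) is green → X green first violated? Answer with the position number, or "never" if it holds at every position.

Check green → X green at each position in order: 0 ✓, 1 ✓, 2 ✓, 3 ✓.
At position 4 the labels are {green} and the next position 5 has {walk}, so green → X green is false there. This is the first violation.

4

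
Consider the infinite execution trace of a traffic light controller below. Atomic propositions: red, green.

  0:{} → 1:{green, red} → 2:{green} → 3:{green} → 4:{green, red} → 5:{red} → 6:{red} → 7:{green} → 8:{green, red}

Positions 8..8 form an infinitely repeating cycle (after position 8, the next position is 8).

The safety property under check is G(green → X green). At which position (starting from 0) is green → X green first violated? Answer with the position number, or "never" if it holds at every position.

Check green → X green at each position in order: 0 ✓, 1 ✓, 2 ✓, 3 ✓.
At position 4 the labels are {green, red} and the next position 5 has {red}, so green → X green is false there. This is the first violation.

4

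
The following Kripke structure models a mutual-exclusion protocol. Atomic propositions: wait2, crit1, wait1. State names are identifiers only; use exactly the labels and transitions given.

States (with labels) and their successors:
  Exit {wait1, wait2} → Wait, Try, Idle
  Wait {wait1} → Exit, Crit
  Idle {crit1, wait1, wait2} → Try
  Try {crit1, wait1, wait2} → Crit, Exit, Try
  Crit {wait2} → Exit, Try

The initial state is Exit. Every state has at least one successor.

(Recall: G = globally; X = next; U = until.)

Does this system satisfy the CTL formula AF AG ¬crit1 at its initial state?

States satisfying AG ¬crit1: ∅.
States satisfying AF AG ¬crit1: ∅.
There is a path from Exit along which AG ¬crit1 never holds.
Exit ∉ Sat(AF AG ¬crit1).

Does not hold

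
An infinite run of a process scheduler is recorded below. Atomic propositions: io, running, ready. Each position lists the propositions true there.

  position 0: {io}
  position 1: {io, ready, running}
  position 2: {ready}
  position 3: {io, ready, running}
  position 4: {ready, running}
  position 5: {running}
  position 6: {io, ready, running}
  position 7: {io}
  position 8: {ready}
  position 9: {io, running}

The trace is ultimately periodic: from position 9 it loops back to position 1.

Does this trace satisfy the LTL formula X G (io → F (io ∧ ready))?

Yes

The position after 0 is 1; G (io → F (io ∧ ready)) is true there.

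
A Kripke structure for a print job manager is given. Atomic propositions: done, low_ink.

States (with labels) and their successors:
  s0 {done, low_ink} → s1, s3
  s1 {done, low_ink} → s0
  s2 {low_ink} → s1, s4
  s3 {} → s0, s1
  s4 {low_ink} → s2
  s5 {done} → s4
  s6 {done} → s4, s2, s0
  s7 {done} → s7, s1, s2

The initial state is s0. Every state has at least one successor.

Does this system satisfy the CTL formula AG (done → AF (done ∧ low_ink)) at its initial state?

Satisfied

States satisfying done → AF (done ∧ low_ink): {s0, s1, s2, s3, s4}.
States satisfying AG (done → AF (done ∧ low_ink)): {s0, s1, s2, s3, s4}.
Every state reachable from s0 satisfies done → AF (done ∧ low_ink).
s0 ∈ Sat(AG (done → AF (done ∧ low_ink))).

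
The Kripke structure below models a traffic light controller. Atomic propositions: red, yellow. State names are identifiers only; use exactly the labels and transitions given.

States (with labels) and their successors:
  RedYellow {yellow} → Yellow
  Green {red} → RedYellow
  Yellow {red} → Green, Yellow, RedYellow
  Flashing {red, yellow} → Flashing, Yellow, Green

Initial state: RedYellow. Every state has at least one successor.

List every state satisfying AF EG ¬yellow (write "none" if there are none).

States satisfying EG ¬yellow: {Yellow}.
States satisfying AF EG ¬yellow: {RedYellow, Green, Yellow}.

{RedYellow, Green, Yellow}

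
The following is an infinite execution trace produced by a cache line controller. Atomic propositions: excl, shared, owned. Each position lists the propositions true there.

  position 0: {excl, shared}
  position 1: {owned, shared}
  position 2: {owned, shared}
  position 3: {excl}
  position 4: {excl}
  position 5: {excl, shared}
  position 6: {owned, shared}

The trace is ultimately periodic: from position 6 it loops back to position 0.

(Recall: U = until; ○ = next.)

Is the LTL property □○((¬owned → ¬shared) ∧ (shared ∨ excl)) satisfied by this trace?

○((¬owned → ¬shared) ∧ (shared ∨ excl)) must hold at every position from 0 onward. It fails at position 4, so □○((¬owned → ¬shared) ∧ (shared ∨ excl)) is false.

No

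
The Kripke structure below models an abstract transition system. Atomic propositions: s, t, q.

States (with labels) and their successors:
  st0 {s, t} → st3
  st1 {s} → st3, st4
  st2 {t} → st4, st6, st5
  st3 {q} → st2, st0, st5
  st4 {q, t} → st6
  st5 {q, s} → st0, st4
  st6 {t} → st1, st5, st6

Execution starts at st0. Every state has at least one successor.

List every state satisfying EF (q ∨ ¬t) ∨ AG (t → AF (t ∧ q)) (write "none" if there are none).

States satisfying q ∨ ¬t: {st1, st3, st4, st5}.
States satisfying EF (q ∨ ¬t): {st0, st1, st2, st3, st4, st5, st6}.
States satisfying t → AF (t ∧ q): {st1, st3, st4, st5}.
States satisfying AG (t → AF (t ∧ q)): ∅.
States satisfying EF (q ∨ ¬t) ∨ AG (t → AF (t ∧ q)): {st0, st1, st2, st3, st4, st5, st6}.

{st0, st1, st2, st3, st4, st5, st6}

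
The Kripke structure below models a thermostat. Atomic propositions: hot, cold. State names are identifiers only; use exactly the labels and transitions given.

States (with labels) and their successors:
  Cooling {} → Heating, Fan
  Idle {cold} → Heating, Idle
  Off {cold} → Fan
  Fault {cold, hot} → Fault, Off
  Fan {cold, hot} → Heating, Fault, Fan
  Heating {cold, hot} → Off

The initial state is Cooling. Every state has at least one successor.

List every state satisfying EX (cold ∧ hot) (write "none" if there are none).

States satisfying cold ∧ hot: {Fault, Fan, Heating}.
States satisfying EX (cold ∧ hot): {Cooling, Idle, Off, Fault, Fan}.

{Cooling, Idle, Off, Fault, Fan}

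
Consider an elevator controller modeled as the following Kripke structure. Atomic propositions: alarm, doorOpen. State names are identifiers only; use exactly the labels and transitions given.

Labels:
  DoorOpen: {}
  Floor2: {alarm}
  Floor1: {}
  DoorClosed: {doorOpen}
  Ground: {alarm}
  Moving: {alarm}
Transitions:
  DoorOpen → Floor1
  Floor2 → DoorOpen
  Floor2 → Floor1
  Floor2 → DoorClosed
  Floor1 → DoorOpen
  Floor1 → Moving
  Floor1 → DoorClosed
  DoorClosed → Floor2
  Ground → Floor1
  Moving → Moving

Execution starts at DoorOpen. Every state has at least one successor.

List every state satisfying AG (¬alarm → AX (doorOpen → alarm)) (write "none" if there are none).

{Moving}

States satisfying ¬alarm → AX (doorOpen → alarm): {DoorOpen, Floor2, DoorClosed, Ground, Moving}.
States satisfying AG (¬alarm → AX (doorOpen → alarm)): {Moving}.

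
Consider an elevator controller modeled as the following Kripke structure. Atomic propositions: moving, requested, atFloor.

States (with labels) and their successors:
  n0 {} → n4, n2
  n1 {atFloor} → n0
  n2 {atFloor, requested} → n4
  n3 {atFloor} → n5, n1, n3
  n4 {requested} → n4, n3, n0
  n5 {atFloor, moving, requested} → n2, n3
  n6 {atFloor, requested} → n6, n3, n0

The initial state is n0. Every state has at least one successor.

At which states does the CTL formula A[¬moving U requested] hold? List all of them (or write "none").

States satisfying ¬moving: {n0, n1, n2, n3, n4, n6}.
States satisfying requested: {n2, n4, n5, n6}.
States satisfying A[¬moving U requested]: {n0, n1, n2, n4, n5, n6}.

{n0, n1, n2, n4, n5, n6}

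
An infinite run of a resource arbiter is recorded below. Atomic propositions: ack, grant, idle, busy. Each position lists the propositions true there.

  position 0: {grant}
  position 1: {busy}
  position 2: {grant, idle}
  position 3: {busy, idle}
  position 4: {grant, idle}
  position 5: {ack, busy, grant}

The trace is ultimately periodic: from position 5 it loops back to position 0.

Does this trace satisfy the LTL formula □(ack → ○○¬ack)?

ack → ○○¬ack holds at every position 0..5, and those are all positions ever visited, so □(ack → ○○¬ack) holds.
Positions where ack holds: 5.
Check ○○¬ack at each: 5→ok.

Yes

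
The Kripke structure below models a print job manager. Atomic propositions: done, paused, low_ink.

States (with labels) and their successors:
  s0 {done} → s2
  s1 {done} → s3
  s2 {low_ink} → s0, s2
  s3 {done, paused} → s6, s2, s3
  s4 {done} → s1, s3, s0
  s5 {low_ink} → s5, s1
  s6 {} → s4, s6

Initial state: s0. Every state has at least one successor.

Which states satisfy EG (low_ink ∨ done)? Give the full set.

States satisfying low_ink ∨ done: {s0, s1, s2, s3, s4, s5}.
States satisfying EG (low_ink ∨ done): {s0, s1, s2, s3, s4, s5}.

{s0, s1, s2, s3, s4, s5}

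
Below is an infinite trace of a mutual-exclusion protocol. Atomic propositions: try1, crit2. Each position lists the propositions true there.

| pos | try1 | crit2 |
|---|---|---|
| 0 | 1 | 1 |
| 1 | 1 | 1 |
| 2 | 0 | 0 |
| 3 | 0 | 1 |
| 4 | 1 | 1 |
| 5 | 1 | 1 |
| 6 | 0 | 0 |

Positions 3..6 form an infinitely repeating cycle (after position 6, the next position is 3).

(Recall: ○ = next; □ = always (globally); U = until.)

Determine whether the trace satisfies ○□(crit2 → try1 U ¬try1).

Holds

The position after 0 is 1; □(crit2 → try1 U ¬try1) is true there.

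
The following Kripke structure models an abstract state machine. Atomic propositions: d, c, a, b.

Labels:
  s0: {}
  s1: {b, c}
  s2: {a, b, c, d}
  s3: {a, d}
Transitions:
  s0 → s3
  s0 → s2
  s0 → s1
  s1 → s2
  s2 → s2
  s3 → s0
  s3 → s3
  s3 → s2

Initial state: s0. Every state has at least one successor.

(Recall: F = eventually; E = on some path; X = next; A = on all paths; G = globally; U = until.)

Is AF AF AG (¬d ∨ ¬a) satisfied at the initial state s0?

Does not hold

States satisfying AF AG (¬d ∨ ¬a): ∅.
States satisfying AF AF AG (¬d ∨ ¬a): ∅.
There is a path from s0 along which AF AG (¬d ∨ ¬a) never holds.
s0 ∉ Sat(AF AF AG (¬d ∨ ¬a)).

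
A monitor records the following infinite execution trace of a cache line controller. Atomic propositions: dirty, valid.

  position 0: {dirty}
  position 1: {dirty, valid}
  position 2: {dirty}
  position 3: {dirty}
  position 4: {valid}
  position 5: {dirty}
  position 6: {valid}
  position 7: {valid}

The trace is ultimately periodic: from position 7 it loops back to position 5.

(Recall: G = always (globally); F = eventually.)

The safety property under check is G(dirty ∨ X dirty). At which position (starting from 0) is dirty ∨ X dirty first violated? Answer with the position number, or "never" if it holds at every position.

6

Check dirty ∨ X dirty at each position in order: 0 ✓, 1 ✓, 2 ✓, 3 ✓, 4 ✓, 5 ✓.
At position 6 the labels are {valid} and the next position 7 has {valid}, so dirty ∨ X dirty is false there. This is the first violation.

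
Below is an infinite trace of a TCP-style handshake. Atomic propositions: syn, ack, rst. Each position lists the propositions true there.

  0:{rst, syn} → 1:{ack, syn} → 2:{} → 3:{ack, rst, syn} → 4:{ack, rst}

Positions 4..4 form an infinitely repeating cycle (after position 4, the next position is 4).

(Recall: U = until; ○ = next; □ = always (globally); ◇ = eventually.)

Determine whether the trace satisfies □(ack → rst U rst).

Violated

ack → rst U rst must hold at every position from 0 onward. It fails at position 1, so □(ack → rst U rst) is false.
Positions where ack holds: 1, 3, 4.
Check rst U rst at each: 1→fails, 3→ok, 4→ok.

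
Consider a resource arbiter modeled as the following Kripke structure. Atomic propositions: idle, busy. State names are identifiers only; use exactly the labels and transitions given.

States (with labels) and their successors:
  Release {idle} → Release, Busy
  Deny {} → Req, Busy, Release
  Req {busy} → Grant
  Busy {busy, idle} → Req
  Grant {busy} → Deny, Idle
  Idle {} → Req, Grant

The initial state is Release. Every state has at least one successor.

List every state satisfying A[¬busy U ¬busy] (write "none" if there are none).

States satisfying ¬busy: {Release, Deny, Idle}.
States satisfying A[¬busy U ¬busy]: {Release, Deny, Idle}.

{Release, Deny, Idle}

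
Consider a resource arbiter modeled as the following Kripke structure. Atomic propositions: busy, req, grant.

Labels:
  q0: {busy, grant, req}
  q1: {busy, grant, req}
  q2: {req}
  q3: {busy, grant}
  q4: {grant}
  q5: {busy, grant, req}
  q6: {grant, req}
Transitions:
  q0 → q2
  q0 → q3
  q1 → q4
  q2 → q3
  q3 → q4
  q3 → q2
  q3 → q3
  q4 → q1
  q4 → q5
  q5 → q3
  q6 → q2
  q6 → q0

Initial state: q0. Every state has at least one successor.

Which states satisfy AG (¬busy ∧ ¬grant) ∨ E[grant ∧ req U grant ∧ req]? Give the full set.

{q0, q1, q5, q6}

States satisfying ¬busy ∧ ¬grant: {q2}.
States satisfying AG (¬busy ∧ ¬grant): ∅.
States satisfying grant ∧ req: {q0, q1, q5, q6}.
States satisfying E[grant ∧ req U grant ∧ req]: {q0, q1, q5, q6}.
States satisfying AG (¬busy ∧ ¬grant) ∨ E[grant ∧ req U grant ∧ req]: {q0, q1, q5, q6}.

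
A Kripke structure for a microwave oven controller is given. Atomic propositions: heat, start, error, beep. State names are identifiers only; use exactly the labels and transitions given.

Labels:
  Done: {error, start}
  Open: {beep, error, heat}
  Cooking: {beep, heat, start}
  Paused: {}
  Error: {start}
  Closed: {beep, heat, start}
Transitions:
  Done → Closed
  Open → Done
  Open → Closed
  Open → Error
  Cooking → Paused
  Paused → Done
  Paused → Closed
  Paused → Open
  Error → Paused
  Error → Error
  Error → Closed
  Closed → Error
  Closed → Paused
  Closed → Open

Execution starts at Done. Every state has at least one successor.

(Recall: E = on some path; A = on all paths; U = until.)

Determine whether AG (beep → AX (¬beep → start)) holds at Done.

States satisfying beep → AX (¬beep → start): {Done, Open, Paused, Error}.
States satisfying AG (beep → AX (¬beep → start)): ∅.
Closed is reachable from Done and violates beep → AX (¬beep → start), so AG fails at Done.
Done ∉ Sat(AG (beep → AX (¬beep → start))).

Does not hold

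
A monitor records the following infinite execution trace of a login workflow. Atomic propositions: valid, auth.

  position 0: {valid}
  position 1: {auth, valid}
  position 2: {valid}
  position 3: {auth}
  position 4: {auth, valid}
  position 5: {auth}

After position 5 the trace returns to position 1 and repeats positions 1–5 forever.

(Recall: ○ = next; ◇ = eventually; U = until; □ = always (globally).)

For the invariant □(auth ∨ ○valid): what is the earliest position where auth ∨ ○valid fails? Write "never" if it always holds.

Check auth ∨ ○valid at each position in order: 0 ✓, 1 ✓.
At position 2 the labels are {valid} and the next position 3 has {auth}, so auth ∨ ○valid is false there. This is the first violation.

2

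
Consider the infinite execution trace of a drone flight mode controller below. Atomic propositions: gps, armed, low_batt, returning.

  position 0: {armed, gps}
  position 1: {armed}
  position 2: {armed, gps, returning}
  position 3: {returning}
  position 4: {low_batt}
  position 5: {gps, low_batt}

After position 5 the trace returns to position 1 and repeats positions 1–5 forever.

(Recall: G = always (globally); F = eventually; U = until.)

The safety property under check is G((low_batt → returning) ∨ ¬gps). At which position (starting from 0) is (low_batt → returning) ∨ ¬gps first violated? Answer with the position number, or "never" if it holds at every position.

Check (low_batt → returning) ∨ ¬gps at each position in order: 0 ✓, 1 ✓, 2 ✓, 3 ✓, 4 ✓.
At position 5 the labels are {gps, low_batt}, so (low_batt → returning) ∨ ¬gps is false there. This is the first violation.

5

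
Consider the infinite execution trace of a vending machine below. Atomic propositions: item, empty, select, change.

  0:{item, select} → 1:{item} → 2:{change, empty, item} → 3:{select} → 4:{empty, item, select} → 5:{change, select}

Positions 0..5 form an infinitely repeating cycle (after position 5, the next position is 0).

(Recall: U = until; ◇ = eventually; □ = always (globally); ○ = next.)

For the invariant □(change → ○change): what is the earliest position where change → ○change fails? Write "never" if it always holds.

2

Check change → ○change at each position in order: 0 ✓, 1 ✓.
At position 2 the labels are {change, empty, item} and the next position 3 has {select}, so change → ○change is false there. This is the first violation.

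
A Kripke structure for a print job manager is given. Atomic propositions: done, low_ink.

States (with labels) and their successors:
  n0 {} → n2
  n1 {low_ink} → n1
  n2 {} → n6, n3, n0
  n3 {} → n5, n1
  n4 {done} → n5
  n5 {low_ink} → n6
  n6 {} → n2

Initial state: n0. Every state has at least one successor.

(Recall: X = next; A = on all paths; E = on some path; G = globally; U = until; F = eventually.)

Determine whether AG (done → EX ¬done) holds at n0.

States satisfying done → EX ¬done: {n0, n1, n2, n3, n4, n5, n6}.
States satisfying AG (done → EX ¬done): {n0, n1, n2, n3, n4, n5, n6}.
Every state reachable from n0 satisfies done → EX ¬done.
n0 ∈ Sat(AG (done → EX ¬done)).

Holds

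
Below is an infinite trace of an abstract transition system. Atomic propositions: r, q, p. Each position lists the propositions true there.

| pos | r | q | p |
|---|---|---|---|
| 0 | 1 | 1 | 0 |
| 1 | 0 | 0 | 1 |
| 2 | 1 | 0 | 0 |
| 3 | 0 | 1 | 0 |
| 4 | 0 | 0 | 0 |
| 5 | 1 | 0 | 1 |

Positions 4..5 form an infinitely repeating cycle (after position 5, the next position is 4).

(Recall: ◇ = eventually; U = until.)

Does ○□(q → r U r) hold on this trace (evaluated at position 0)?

The position after 0 is 1; □(q → r U r) is false there.

Does not hold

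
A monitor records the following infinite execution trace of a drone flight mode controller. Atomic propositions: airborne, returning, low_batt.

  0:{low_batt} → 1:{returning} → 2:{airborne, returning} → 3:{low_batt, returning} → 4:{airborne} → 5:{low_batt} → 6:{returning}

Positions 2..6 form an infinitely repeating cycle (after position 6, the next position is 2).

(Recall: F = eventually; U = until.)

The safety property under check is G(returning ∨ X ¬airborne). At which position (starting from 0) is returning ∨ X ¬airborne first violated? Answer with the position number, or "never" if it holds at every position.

never

returning ∨ X ¬airborne holds at every position 0..6, and those are all the positions the trace ever visits, so the invariant G(returning ∨ X ¬airborne) is never violated.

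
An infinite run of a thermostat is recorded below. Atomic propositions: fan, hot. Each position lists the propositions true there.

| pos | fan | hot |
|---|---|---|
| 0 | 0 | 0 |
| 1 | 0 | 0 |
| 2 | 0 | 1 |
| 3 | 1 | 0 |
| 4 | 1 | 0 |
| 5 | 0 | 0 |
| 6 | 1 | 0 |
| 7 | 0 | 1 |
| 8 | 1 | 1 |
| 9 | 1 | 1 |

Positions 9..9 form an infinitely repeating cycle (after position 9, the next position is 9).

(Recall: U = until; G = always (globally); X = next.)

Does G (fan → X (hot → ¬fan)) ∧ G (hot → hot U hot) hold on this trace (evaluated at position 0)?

fan → X (hot → ¬fan) must hold at every position from 0 onward. It fails at position 8, so G (fan → X (hot → ¬fan)) is false.
Positions where fan holds: 3, 4, 6, 8, 9.
Check X (hot → ¬fan) at each: 3→ok, 4→ok, 6→ok, 8→fails, 9→fails.
hot → hot U hot holds at every position 0..9, and those are all positions ever visited, so G (hot → hot U hot) holds.
Positions where hot holds: 2, 7, 8, 9.
Check hot U hot at each: 2→ok, 7→ok, 8→ok, 9→ok.
At position 0: G (fan → X (hot → ¬fan)) is false; G (hot → hot U hot) is true; so G (fan → X (hot → ¬fan)) ∧ G (hot → hot U hot) is false.

No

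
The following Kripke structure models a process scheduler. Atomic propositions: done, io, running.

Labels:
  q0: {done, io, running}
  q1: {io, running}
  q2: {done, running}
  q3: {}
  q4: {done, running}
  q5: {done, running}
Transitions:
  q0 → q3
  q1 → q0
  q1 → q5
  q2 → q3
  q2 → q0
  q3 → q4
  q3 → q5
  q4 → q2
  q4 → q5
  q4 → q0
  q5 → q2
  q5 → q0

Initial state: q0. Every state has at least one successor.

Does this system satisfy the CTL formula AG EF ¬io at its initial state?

States satisfying EF ¬io: {q0, q1, q2, q3, q4, q5}.
States satisfying AG EF ¬io: {q0, q1, q2, q3, q4, q5}.
Every state reachable from q0 satisfies EF ¬io.
q0 ∈ Sat(AG EF ¬io).

Yes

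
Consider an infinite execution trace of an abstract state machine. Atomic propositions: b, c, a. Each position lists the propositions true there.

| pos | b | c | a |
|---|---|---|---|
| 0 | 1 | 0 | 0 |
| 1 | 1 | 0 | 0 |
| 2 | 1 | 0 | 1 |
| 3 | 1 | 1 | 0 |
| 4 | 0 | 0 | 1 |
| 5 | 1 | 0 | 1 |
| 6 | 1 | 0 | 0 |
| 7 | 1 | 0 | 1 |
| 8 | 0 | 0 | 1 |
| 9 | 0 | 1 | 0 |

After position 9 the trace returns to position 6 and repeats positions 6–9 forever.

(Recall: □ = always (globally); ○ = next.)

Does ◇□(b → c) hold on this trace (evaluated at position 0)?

□(b → c) is false at every position 0..9, so it never becomes true and ◇□(b → c) fails.

Violated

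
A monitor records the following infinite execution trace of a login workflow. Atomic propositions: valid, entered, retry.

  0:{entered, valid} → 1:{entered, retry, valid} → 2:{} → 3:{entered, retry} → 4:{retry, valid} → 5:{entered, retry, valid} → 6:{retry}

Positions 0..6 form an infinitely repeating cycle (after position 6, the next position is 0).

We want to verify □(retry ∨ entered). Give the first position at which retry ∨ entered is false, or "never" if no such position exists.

Check retry ∨ entered at each position in order: 0 ✓, 1 ✓.
At position 2 the labels are {}, so retry ∨ entered is false there. This is the first violation.

2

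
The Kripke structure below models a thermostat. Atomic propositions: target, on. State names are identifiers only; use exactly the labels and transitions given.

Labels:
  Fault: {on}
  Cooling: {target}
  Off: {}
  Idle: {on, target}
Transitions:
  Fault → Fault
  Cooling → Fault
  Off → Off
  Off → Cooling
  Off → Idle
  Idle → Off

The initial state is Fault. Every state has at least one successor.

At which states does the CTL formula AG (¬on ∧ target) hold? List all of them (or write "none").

none

States satisfying ¬on ∧ target: {Cooling}.
States satisfying AG (¬on ∧ target): ∅.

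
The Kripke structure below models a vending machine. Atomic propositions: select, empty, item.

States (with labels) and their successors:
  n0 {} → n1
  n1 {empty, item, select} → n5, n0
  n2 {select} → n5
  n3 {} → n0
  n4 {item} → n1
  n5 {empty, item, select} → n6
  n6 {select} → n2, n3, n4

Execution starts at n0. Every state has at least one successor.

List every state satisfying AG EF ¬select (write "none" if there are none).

States satisfying EF ¬select: {n0, n1, n2, n3, n4, n5, n6}.
States satisfying AG EF ¬select: {n0, n1, n2, n3, n4, n5, n6}.

{n0, n1, n2, n3, n4, n5, n6}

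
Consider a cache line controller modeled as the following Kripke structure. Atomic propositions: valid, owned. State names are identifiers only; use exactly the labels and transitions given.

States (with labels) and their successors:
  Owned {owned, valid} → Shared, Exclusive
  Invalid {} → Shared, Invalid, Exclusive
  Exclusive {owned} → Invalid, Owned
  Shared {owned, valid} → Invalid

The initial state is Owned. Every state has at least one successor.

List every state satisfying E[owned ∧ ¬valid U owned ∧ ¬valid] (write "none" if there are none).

{Exclusive}

States satisfying owned ∧ ¬valid: {Exclusive}.
States satisfying E[owned ∧ ¬valid U owned ∧ ¬valid]: {Exclusive}.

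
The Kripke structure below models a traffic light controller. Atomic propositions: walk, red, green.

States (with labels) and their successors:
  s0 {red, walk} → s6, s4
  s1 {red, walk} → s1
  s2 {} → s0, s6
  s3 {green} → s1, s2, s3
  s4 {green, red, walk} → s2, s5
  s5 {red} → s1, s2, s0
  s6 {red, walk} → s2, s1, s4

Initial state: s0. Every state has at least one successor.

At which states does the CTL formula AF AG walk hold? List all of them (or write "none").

{s1}

States satisfying AG walk: {s1}.
States satisfying AF AG walk: {s1}.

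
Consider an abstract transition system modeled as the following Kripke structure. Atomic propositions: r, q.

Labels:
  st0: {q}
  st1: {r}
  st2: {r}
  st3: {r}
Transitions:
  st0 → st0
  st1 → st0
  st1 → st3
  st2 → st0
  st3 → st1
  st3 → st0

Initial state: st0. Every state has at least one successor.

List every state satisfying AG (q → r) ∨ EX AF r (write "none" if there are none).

States satisfying q → r: {st1, st2, st3}.
States satisfying AG (q → r): ∅.
States satisfying AF r: {st1, st2, st3}.
States satisfying EX AF r: {st1, st3}.
States satisfying AG (q → r) ∨ EX AF r: {st1, st3}.

{st1, st3}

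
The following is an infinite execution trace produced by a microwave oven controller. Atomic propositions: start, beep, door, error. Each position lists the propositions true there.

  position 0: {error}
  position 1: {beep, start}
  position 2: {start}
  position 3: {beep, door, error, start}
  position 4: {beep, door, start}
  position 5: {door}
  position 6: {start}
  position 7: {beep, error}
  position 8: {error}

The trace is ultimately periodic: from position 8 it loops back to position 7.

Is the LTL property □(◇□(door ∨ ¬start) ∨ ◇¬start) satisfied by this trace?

Holds

◇□(door ∨ ¬start) ∨ ◇¬start holds at every position 0..8, and those are all positions ever visited, so □(◇□(door ∨ ¬start) ∨ ◇¬start) holds.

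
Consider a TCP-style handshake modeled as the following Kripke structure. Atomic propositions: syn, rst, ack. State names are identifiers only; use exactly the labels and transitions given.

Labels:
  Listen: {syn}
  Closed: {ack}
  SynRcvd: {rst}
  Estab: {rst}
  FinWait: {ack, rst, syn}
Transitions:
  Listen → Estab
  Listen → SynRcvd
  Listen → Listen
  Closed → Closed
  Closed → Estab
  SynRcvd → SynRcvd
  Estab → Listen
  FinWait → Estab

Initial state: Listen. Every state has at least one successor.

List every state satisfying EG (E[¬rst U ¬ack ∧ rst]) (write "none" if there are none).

States satisfying E[¬rst U ¬ack ∧ rst]: {Listen, Closed, SynRcvd, Estab}.
States satisfying EG (E[¬rst U ¬ack ∧ rst]): {Listen, Closed, SynRcvd, Estab}.

{Listen, Closed, SynRcvd, Estab}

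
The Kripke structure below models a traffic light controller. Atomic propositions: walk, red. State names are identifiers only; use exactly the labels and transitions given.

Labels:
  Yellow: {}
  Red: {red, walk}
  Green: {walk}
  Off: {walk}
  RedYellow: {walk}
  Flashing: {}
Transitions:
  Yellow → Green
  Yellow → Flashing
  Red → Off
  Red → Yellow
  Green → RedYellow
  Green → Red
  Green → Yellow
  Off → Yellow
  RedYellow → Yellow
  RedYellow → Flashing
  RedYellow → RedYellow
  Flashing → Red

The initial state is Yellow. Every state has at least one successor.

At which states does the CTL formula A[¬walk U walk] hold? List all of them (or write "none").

States satisfying ¬walk: {Yellow, Flashing}.
States satisfying walk: {Red, Green, Off, RedYellow}.
States satisfying A[¬walk U walk]: {Yellow, Red, Green, Off, RedYellow, Flashing}.

{Yellow, Red, Green, Off, RedYellow, Flashing}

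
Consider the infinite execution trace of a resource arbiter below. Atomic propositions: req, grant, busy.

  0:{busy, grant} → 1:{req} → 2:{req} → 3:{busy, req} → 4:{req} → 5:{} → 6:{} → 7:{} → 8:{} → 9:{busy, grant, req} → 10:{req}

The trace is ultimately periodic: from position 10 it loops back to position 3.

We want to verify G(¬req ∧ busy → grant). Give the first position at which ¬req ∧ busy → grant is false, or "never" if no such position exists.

¬req ∧ busy → grant holds at every position 0..10, and those are all the positions the trace ever visits, so the invariant G(¬req ∧ busy → grant) is never violated.

never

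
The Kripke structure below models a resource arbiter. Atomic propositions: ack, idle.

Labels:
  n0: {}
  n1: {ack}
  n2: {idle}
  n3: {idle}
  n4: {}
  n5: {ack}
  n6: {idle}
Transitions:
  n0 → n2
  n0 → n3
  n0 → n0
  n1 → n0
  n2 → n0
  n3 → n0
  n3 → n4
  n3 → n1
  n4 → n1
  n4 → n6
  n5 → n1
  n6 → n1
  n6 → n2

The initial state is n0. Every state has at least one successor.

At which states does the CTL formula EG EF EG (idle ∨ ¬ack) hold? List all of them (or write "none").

States satisfying EF EG (idle ∨ ¬ack): {n0, n1, n2, n3, n4, n5, n6}.
States satisfying EG EF EG (idle ∨ ¬ack): {n0, n1, n2, n3, n4, n5, n6}.

{n0, n1, n2, n3, n4, n5, n6}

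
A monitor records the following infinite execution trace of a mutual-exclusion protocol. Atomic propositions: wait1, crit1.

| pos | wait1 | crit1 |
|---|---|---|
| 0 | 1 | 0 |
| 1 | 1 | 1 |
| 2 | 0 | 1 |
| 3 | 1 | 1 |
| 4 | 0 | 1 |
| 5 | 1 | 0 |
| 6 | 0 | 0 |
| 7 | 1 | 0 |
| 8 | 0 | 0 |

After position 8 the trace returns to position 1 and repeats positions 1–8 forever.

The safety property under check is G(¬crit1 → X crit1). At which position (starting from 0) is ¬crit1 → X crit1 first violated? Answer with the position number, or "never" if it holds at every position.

5

Check ¬crit1 → X crit1 at each position in order: 0 ✓, 1 ✓, 2 ✓, 3 ✓, 4 ✓.
At position 5 the labels are {wait1} and the next position 6 has {}, so ¬crit1 → X crit1 is false there. This is the first violation.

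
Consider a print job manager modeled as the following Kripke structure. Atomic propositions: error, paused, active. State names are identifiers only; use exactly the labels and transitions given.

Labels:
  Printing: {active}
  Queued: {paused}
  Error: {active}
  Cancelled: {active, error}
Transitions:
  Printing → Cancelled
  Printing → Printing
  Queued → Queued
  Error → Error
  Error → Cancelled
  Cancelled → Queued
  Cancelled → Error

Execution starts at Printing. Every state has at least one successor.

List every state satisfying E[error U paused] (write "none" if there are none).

States satisfying error: {Cancelled}.
States satisfying paused: {Queued}.
States satisfying E[error U paused]: {Queued, Cancelled}.

{Queued, Cancelled}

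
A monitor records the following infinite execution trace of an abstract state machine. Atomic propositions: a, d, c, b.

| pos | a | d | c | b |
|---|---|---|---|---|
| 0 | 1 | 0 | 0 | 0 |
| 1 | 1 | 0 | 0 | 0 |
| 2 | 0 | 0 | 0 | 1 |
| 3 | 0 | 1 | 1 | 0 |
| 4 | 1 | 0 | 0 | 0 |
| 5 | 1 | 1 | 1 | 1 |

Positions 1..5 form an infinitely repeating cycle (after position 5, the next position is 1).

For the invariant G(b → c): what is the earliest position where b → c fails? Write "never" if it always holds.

2

Check b → c at each position in order: 0 ✓, 1 ✓.
At position 2 the labels are {b}, so b → c is false there. This is the first violation.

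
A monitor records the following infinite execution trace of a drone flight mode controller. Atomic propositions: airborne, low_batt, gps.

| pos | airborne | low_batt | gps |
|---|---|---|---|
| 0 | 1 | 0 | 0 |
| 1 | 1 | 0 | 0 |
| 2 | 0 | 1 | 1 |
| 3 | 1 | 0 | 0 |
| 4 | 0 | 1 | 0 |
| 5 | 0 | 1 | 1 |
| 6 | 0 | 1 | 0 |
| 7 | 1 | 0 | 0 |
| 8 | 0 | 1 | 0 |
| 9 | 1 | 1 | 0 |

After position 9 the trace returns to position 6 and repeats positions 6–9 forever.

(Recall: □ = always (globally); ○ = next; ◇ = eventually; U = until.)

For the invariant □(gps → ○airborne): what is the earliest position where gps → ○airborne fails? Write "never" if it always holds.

Check gps → ○airborne at each position in order: 0 ✓, 1 ✓, 2 ✓, 3 ✓, 4 ✓.
At position 5 the labels are {gps, low_batt} and the next position 6 has {low_batt}, so gps → ○airborne is false there. This is the first violation.

5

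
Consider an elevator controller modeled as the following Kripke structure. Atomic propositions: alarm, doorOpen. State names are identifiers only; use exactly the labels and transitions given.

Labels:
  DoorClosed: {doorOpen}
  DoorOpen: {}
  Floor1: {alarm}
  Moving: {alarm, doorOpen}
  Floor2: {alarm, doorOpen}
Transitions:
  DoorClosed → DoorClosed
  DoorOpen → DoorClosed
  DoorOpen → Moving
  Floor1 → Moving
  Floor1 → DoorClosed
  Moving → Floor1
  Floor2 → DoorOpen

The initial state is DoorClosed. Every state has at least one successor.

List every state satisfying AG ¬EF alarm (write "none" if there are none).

States satisfying ¬EF alarm: {DoorClosed}.
States satisfying AG ¬EF alarm: {DoorClosed}.

{DoorClosed}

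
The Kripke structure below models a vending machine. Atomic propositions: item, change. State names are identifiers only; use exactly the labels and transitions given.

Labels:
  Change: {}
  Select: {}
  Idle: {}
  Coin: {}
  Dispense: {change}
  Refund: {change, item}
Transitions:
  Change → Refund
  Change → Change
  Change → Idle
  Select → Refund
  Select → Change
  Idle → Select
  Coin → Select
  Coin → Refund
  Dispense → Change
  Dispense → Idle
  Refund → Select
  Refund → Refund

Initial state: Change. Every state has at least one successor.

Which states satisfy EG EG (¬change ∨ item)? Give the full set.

{Change, Select, Idle, Coin, Refund}

States satisfying EG (¬change ∨ item): {Change, Select, Idle, Coin, Refund}.
States satisfying EG EG (¬change ∨ item): {Change, Select, Idle, Coin, Refund}.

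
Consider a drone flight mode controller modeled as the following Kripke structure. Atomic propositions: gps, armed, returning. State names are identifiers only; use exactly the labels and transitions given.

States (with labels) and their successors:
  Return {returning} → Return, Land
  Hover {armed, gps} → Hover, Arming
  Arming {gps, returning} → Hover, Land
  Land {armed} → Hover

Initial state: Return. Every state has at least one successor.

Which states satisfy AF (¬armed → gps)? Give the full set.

States satisfying ¬armed → gps: {Hover, Arming, Land}.
States satisfying AF (¬armed → gps): {Hover, Arming, Land}.

{Hover, Arming, Land}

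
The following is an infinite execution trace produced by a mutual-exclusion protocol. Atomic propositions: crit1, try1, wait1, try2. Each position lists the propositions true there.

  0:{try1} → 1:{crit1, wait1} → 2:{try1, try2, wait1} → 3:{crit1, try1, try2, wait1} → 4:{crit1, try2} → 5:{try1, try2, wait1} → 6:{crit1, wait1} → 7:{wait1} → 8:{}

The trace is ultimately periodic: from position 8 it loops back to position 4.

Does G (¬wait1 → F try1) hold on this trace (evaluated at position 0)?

Satisfied

¬wait1 → F try1 holds at every position 0..8, and those are all positions ever visited, so G (¬wait1 → F try1) holds.
Positions where ¬wait1 holds: 0, 4, 8.
Check F try1 at each: 0→ok, 4→ok, 8→ok.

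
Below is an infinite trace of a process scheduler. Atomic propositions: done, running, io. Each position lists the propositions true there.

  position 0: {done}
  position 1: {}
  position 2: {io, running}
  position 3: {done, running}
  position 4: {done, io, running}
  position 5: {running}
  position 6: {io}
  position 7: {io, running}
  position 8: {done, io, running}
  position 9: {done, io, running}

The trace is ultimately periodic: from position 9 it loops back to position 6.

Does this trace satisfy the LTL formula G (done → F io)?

Yes

done → F io holds at every position 0..9, and those are all positions ever visited, so G (done → F io) holds.
Positions where done holds: 0, 3, 4, 8, 9.
Check F io at each: 0→ok, 3→ok, 4→ok, 8→ok, 9→ok.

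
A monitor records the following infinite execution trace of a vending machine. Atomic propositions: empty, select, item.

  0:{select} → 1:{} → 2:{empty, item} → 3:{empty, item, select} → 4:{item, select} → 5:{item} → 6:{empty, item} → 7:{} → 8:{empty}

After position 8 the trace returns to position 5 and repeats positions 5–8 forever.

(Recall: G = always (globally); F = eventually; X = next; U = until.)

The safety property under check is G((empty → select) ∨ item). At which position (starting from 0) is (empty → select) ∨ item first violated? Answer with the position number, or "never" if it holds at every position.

8

Check (empty → select) ∨ item at each position in order: 0 ✓, 1 ✓, 2 ✓, 3 ✓, 4 ✓, 5 ✓, 6 ✓, 7 ✓.
At position 8 the labels are {empty}, so (empty → select) ∨ item is false there. This is the first violation.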